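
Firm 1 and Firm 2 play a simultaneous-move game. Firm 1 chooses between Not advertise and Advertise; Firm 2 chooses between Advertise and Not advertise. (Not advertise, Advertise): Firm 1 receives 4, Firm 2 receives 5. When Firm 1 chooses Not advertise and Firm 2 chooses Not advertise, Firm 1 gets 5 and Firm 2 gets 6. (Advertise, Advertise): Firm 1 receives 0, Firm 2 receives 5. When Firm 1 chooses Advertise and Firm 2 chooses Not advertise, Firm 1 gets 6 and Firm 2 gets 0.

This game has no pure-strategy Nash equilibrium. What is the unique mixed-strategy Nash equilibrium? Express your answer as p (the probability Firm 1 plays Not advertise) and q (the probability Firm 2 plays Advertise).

In a mixed equilibrium Firm 2 is indifferent between Advertise and Not advertise; this condition fixes p.
  Firm 2's expected payoff from Advertise: p·5 + (1−p)·5 = 5
  Firm 2's expected payoff from Not advertise: p·6 + (1−p)·0 = 6p
  5 = 6p  ⇒  -6p = -5  ⇒  p = 5/6.
For Firm 1 to be willing to mix, Firm 1 must be indifferent between Not advertise and Advertise, which pins down Firm 2's mix.
  Firm 1's expected payoff from Not advertise: q·4 + (1−q)·5 = -q + 5
  Firm 1's expected payoff from Advertise: q·0 + (1−q)·6 = -6q + 6
  -q + 5 = -6q + 6  ⇒  5q = 1  ⇒  q = 1/5.

p = 5/6, q = 1/5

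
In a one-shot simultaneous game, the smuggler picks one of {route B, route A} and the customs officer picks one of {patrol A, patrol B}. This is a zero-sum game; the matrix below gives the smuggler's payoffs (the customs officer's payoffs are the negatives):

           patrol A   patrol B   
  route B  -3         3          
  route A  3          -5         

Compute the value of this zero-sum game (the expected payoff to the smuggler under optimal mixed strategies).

For the smuggler to be willing to mix, the smuggler must be indifferent between route B and route A, which pins down the customs officer's mix.
  the smuggler's payoff from route B: q·(-3) + (1−q)·3 = -6q + 3
  the smuggler's payoff from route A: q·3 + (1−q)·(-5) = 8q - 5
  -6q + 3 = 8q - 5  ⇒  -14q = -8  ⇒  q = 4/7.
The value is the smuggler's expected payoff against this mix (using route B): (4/7)·(-3) + (3/7)·3 = -3/7.

v = -3/7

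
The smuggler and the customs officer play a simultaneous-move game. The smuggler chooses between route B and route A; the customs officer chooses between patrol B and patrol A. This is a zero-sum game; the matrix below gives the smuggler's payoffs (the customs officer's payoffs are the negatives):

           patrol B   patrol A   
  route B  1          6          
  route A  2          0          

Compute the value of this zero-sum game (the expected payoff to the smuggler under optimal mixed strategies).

For the smuggler to be willing to mix, the smuggler must be indifferent between route B and route A, which pins down the customs officer's mix.
  the smuggler's payoff from route B: q·1 + (1−q)·6 = -5q + 6
  the smuggler's payoff from route A: q·2 + (1−q)·0 = 2q
  -5q + 6 = 2q  ⇒  -7q = -6  ⇒  q = 6/7.
The value is the smuggler's expected payoff against this mix (using route B): (6/7)·1 + (1/7)·6 = 12/7.

v = 12/7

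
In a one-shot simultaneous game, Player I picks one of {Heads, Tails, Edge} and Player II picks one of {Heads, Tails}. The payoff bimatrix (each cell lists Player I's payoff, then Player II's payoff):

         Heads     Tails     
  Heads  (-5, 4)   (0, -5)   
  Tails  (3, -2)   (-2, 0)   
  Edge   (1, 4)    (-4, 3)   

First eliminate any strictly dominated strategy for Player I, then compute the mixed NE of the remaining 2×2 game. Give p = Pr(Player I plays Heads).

Player I's strategy Edge is strictly dominated by Tails: 3 > 1 and -2 > -4. Eliminate Edge.
For Player II to be willing to mix, Player II must be indifferent between Heads and Tails, which pins down Player I's mix.
  Player II's payoff from Heads: p·4 + (1−p)·(-2) = 6p - 2
  Player II's payoff from Tails: p·(-5) + (1−p)·0 = -5p
  6p - 2 = -5p  ⇒  11p = 2  ⇒  p = 2/11.

p = 2/11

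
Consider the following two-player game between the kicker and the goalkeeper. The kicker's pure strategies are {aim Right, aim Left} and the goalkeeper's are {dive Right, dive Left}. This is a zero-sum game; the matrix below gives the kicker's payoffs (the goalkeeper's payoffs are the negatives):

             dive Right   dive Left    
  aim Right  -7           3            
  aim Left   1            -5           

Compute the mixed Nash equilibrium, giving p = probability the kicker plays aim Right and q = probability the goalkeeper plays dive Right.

p = 3/8, q = 1/2

Set the goalkeeper's expected payoff from dive Right equal to that from dive Left:
  the goalkeeper's payoff from dive Right: p·7 + (1−p)·(-1) = 8p - 1
  the goalkeeper's payoff from dive Left: p·(-3) + (1−p)·5 = -8p + 5
  8p - 1 = -8p + 5  ⇒  16p = 6  ⇒  p = 3/8.
Set the kicker's expected payoff from aim Right equal to that from aim Left:
  the kicker's payoff from aim Right: q·(-7) + (1−q)·3 = -10q + 3
  the kicker's payoff from aim Left: q·1 + (1−q)·(-5) = 6q - 5
  -10q + 3 = 6q - 5  ⇒  -16q = -8  ⇒  q = 1/2.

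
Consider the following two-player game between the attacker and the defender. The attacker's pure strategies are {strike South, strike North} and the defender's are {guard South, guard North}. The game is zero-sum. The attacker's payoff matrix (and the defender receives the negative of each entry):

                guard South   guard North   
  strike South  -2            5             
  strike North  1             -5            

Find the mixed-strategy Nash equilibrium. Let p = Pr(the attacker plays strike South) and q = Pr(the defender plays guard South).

p = 6/13, q = 10/13

In a mixed equilibrium the defender is indifferent between guard South and guard North; this condition fixes p.
  the defender's payoff to guard South: p·2 + (1−p)·(-1) = 3p - 1
  the defender's payoff to guard North: p·(-5) + (1−p)·5 = -10p + 5
  3p - 1 = -10p + 5  ⇒  13p = 6  ⇒  p = 6/13.
In a mixed equilibrium the attacker is indifferent between strike South and strike North; this condition fixes q.
  the attacker's payoff to strike South: q·(-2) + (1−q)·5 = -7q + 5
  the attacker's payoff to strike North: q·1 + (1−q)·(-5) = 6q - 5
  -7q + 5 = 6q - 5  ⇒  -13q = -10  ⇒  q = 10/13.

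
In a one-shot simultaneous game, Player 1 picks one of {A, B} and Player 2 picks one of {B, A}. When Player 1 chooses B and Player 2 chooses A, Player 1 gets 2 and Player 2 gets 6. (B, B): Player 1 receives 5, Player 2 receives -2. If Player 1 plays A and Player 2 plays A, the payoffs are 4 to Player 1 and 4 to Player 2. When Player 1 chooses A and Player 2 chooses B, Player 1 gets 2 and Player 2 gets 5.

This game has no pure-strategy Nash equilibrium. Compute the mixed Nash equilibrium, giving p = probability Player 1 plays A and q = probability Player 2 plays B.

Player 1's mix must leave Player 2 indifferent between B and A.
  Player 2's payoff from B: p·5 + (1−p)·(-2) = 7p - 2
  Player 2's payoff from A: p·4 + (1−p)·6 = -2p + 6
  7p - 2 = -2p + 6  ⇒  9p = 8  ⇒  p = 8/9.
In a mixed equilibrium Player 1 is indifferent between A and B; this condition fixes q.
  Player 1's expected payoff from A: q·2 + (1−q)·4 = -2q + 4
  Player 1's expected payoff from B: q·5 + (1−q)·2 = 3q + 2
  -2q + 4 = 3q + 2  ⇒  -5q = -2  ⇒  q = 2/5.

p = 8/9, q = 2/5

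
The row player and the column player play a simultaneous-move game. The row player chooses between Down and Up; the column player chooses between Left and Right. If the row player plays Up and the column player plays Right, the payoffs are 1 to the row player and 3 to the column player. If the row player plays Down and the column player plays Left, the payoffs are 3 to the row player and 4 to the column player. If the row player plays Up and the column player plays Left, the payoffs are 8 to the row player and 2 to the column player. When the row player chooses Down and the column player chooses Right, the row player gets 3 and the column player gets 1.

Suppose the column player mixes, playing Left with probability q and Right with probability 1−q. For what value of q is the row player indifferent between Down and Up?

q = 2/7

For the row player to be willing to mix, the row player must be indifferent between Down and Up, which pins down the column player's mix.
  the row player's payoff to Down: q·3 + (1−q)·3 = 3
  the row player's payoff to Up: q·8 + (1−q)·1 = 7q + 1
  3 = 7q + 1  ⇒  -7q = -2  ⇒  q = 2/7.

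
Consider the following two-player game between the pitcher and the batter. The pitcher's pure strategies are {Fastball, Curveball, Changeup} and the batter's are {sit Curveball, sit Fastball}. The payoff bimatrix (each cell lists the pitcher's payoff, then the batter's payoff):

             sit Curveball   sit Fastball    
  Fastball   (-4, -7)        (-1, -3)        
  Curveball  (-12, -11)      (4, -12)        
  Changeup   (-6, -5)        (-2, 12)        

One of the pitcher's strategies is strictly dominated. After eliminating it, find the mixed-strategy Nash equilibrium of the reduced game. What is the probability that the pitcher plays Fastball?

p = 1/5

The pitcher's strategy Changeup is strictly dominated by Fastball: -4 > -6 and -1 > -2. Eliminate Changeup.
The pitcher's mix must leave the batter indifferent between sit Curveball and sit Fastball.
  the batter's expected payoff from sit Curveball: p·(-7) + (1−p)·(-11) = 4p - 11
  the batter's expected payoff from sit Fastball: p·(-3) + (1−p)·(-12) = 9p - 12
  4p - 11 = 9p - 12  ⇒  -5p = -1  ⇒  p = 1/5.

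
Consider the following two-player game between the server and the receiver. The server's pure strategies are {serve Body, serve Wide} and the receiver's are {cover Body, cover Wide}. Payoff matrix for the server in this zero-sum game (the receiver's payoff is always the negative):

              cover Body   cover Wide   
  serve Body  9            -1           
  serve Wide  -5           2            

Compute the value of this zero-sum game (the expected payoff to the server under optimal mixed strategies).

v = 13/17

The receiver's mix must leave the server indifferent between serve Body and serve Wide.
  the server's payoff from serve Body: q·9 + (1−q)·(-1) = 10q - 1
  the server's payoff from serve Wide: q·(-5) + (1−q)·2 = -7q + 2
  10q - 1 = -7q + 2  ⇒  17q = 3  ⇒  q = 3/17.
The value is the server's expected payoff against this mix (using serve Body): (3/17)·9 + (14/17)·(-1) = 13/17.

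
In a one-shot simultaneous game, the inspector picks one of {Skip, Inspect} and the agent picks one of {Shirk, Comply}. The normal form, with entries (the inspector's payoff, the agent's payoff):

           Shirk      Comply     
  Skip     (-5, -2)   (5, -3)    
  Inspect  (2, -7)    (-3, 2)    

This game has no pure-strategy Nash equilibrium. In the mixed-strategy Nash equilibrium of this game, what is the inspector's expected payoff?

The agent's mix must leave the inspector indifferent between Skip and Inspect.
  the inspector's expected payoff from Skip: q·(-5) + (1−q)·5 = -10q + 5
  the inspector's expected payoff from Inspect: q·2 + (1−q)·(-3) = 5q - 3
  -10q + 5 = 5q - 3  ⇒  -15q = -8  ⇒  q = 8/15.
At equilibrium the inspector is indifferent across rows, so the inspector's payoff equals the payoff from Skip: (8/15)·(-5) + (7/15)·5 = -1/3.

-1/3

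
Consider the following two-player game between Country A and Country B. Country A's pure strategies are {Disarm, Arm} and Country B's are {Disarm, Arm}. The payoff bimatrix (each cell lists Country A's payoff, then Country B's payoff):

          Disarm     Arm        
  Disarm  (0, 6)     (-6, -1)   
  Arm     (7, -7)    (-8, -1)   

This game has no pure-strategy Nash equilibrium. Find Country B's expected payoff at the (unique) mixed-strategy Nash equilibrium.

-1

For Country B to be willing to mix, Country B must be indifferent between Disarm and Arm, which pins down Country A's mix.
  Country B's payoff from Disarm: p·6 + (1−p)·(-7) = 13p - 7
  Country B's payoff from Arm: p·(-1) + (1−p)·(-1) = -1
  13p - 7 = -1  ⇒  13p = 6  ⇒  p = 6/13.
At equilibrium Country B is indifferent across columns, so Country B's payoff equals the payoff from Disarm: (6/13)·6 + (7/13)·(-7) = -1.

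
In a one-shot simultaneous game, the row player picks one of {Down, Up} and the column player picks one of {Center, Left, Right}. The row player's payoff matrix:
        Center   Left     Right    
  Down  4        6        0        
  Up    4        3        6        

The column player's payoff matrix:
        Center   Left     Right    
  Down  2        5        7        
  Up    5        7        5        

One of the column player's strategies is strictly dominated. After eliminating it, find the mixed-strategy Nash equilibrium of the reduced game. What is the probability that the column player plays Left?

The column player's strategy Center is strictly dominated by Left: 5 > 2 and 7 > 5. Eliminate Center.
The row player's indifference between Down and Up determines the column player's mixing probability q:
  the row player's payoff to Down: q·6 + (1−q)·0 = 6q
  the row player's payoff to Up: q·3 + (1−q)·6 = -3q + 6
  6q = -3q + 6  ⇒  9q = 6  ⇒  q = 2/3.

q = 2/3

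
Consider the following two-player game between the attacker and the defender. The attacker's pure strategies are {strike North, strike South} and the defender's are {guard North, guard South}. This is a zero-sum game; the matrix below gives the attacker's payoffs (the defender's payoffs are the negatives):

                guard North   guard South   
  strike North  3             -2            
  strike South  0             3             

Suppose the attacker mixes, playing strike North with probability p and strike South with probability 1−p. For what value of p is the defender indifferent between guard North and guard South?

p = 3/8

The defender's indifference between guard North and guard South determines the attacker's mixing probability p:
  the defender's payoff to guard North: p·(-3) + (1−p)·0 = -3p
  the defender's payoff to guard South: p·2 + (1−p)·(-3) = 5p - 3
  -3p = 5p - 3  ⇒  -8p = -3  ⇒  p = 3/8.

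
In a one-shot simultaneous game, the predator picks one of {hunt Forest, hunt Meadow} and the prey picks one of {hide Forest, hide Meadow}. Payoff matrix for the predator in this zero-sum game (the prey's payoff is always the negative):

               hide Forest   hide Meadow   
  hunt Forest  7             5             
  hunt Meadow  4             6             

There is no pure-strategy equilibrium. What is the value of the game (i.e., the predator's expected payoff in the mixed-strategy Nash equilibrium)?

Set the predator's expected payoff from hunt Forest equal to that from hunt Meadow:
  the predator's payoff from hunt Forest: q·7 + (1−q)·5 = 2q + 5
  the predator's payoff from hunt Meadow: q·4 + (1−q)·6 = -2q + 6
  2q + 5 = -2q + 6  ⇒  4q = 1  ⇒  q = 1/4.
The value is the predator's expected payoff against this mix (using hunt Forest): (1/4)·7 + (3/4)·5 = 11/2.

v = 11/2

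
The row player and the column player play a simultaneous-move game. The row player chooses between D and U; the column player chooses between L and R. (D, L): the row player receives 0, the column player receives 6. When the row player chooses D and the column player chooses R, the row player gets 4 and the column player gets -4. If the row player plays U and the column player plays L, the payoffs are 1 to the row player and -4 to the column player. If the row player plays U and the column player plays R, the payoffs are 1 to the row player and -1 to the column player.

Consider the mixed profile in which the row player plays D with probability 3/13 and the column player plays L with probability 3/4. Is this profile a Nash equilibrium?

Yes

Check the column player's indifference given the row player's mix p = 3/13:
  payoff from L = -22/13; payoff from R = -22/13 — equal.
Check the row player's indifference given the column player's mix q = 3/4:
  payoff from D = 1; payoff from U = 1 — equal.
Both players are indifferent, so neither can profitably deviate.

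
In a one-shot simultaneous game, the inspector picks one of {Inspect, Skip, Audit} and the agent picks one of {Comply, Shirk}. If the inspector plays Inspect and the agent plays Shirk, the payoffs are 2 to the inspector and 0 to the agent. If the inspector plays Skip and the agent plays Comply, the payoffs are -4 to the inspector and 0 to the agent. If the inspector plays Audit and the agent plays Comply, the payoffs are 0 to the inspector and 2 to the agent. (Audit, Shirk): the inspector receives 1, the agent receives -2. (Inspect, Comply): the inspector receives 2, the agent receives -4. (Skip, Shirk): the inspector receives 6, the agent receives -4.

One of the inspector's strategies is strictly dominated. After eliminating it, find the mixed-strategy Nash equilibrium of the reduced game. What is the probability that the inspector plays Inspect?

The inspector's strategy Audit is strictly dominated by Inspect: 2 > 0 and 2 > 1. Eliminate Audit.
For the agent to be willing to mix, the agent must be indifferent between Comply and Shirk, which pins down the inspector's mix.
  the agent's payoff from Comply: p·(-4) + (1−p)·0 = -4p
  the agent's payoff from Shirk: p·0 + (1−p)·(-4) = 4p - 4
  -4p = 4p - 4  ⇒  -8p = -4  ⇒  p = 1/2.

p = 1/2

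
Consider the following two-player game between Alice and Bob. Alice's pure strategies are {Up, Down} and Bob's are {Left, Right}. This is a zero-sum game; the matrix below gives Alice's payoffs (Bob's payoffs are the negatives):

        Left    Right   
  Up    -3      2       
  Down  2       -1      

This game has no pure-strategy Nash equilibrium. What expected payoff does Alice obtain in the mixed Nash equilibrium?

1/8

Bob's mix must leave Alice indifferent between Up and Down.
  Alice's expected payoff from Up: q·(-3) + (1−q)·2 = -5q + 2
  Alice's expected payoff from Down: q·2 + (1−q)·(-1) = 3q - 1
  -5q + 2 = 3q - 1  ⇒  -8q = -3  ⇒  q = 3/8.
At equilibrium Alice is indifferent across rows, so Alice's payoff equals the payoff from Up: (3/8)·(-3) + (5/8)·2 = 1/8.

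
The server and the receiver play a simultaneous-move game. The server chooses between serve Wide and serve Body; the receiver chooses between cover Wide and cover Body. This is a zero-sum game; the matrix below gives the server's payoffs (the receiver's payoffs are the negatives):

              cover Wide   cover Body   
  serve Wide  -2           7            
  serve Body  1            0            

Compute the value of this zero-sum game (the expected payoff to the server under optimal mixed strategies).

v = 7/10

For the server to be willing to mix, the server must be indifferent between serve Wide and serve Body, which pins down the receiver's mix.
  the server's payoff to serve Wide: q·(-2) + (1−q)·7 = -9q + 7
  the server's payoff to serve Body: q·1 + (1−q)·0 = q
  -9q + 7 = q  ⇒  -10q = -7  ⇒  q = 7/10.
The value is the server's expected payoff against this mix (using serve Wide): (7/10)·(-2) + (3/10)·7 = 7/10.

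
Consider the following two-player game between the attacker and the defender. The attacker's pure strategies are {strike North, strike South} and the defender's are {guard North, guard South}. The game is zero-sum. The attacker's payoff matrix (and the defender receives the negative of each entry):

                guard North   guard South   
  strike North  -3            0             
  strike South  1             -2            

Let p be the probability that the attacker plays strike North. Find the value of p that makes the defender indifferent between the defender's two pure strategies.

The defender's indifference between guard North and guard South determines the attacker's mixing probability p:
  the defender's payoff from guard North: p·3 + (1−p)·(-1) = 4p - 1
  the defender's payoff from guard South: p·0 + (1−p)·2 = -2p + 2
  4p - 1 = -2p + 2  ⇒  6p = 3  ⇒  p = 1/2.

p = 1/2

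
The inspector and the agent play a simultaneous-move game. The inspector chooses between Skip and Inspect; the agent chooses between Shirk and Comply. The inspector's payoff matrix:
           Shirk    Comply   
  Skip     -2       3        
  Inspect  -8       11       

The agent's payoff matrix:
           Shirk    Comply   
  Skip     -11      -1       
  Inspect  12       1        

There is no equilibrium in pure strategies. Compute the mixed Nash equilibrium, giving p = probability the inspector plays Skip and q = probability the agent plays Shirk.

p = 11/21, q = 4/7

For the agent to be willing to mix, the agent must be indifferent between Shirk and Comply, which pins down the inspector's mix.
  the agent's payoff from Shirk: p·(-11) + (1−p)·12 = -23p + 12
  the agent's payoff from Comply: p·(-1) + (1−p)·1 = -2p + 1
  -23p + 12 = -2p + 1  ⇒  -21p = -11  ⇒  p = 11/21.
In a mixed equilibrium the inspector is indifferent between Skip and Inspect; this condition fixes q.
  the inspector's payoff to Skip: q·(-2) + (1−q)·3 = -5q + 3
  the inspector's payoff to Inspect: q·(-8) + (1−q)·11 = -19q + 11
  -5q + 3 = -19q + 11  ⇒  14q = 8  ⇒  q = 4/7.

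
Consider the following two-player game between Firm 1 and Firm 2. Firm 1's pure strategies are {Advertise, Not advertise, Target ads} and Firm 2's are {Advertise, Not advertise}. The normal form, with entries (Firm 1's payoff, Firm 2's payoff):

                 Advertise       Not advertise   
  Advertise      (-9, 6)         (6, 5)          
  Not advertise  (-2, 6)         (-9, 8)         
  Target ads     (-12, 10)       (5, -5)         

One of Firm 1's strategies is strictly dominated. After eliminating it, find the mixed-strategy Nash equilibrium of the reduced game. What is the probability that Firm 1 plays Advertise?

Firm 1's strategy Target ads is strictly dominated by Advertise: -9 > -12 and 6 > 5. Eliminate Target ads.
Firm 1's mix must leave Firm 2 indifferent between Advertise and Not advertise.
  Firm 2's payoff to Advertise: p·6 + (1−p)·6 = 6
  Firm 2's payoff to Not advertise: p·5 + (1−p)·8 = -3p + 8
  6 = -3p + 8  ⇒  3p = 2  ⇒  p = 2/3.

p = 2/3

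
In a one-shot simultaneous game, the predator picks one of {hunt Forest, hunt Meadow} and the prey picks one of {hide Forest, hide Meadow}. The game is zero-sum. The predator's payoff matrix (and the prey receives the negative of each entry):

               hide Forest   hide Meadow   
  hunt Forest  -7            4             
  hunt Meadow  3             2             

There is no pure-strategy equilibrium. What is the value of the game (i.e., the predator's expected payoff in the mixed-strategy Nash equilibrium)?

v = 13/6

Set the predator's expected payoff from hunt Forest equal to that from hunt Meadow:
  the predator's payoff to hunt Forest: q·(-7) + (1−q)·4 = -11q + 4
  the predator's payoff to hunt Meadow: q·3 + (1−q)·2 = q + 2
  -11q + 4 = q + 2  ⇒  -12q = -2  ⇒  q = 1/6.
The value is the predator's expected payoff against this mix (using hunt Forest): (1/6)·(-7) + (5/6)·4 = 13/6.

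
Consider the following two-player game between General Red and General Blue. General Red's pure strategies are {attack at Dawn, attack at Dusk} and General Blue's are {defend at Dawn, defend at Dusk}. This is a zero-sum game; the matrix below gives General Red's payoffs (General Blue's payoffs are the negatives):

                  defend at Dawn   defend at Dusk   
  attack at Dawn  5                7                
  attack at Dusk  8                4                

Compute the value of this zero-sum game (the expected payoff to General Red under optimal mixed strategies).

In a mixed equilibrium General Red is indifferent between attack at Dawn and attack at Dusk; this condition fixes q.
  General Red's payoff to attack at Dawn: q·5 + (1−q)·7 = -2q + 7
  General Red's payoff to attack at Dusk: q·8 + (1−q)·4 = 4q + 4
  -2q + 7 = 4q + 4  ⇒  -6q = -3  ⇒  q = 1/2.
The value is General Red's expected payoff against this mix (using attack at Dawn): (1/2)·5 + (1/2)·7 = 6.

v = 6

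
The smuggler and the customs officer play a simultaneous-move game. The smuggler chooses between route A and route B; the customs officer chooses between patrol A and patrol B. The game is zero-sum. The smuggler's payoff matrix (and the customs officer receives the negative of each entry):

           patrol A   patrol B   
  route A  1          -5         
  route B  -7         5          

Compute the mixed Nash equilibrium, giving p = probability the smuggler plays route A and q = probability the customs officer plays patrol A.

p = 2/3, q = 5/9

For the customs officer to be willing to mix, the customs officer must be indifferent between patrol A and patrol B, which pins down the smuggler's mix.
  the customs officer's payoff from patrol A: p·(-1) + (1−p)·7 = -8p + 7
  the customs officer's payoff from patrol B: p·5 + (1−p)·(-5) = 10p - 5
  -8p + 7 = 10p - 5  ⇒  -18p = -12  ⇒  p = 2/3.
In a mixed equilibrium the smuggler is indifferent between route A and route B; this condition fixes q.
  the smuggler's expected payoff from route A: q·1 + (1−q)·(-5) = 6q - 5
  the smuggler's expected payoff from route B: q·(-7) + (1−q)·5 = -12q + 5
  6q - 5 = -12q + 5  ⇒  18q = 10  ⇒  q = 5/9.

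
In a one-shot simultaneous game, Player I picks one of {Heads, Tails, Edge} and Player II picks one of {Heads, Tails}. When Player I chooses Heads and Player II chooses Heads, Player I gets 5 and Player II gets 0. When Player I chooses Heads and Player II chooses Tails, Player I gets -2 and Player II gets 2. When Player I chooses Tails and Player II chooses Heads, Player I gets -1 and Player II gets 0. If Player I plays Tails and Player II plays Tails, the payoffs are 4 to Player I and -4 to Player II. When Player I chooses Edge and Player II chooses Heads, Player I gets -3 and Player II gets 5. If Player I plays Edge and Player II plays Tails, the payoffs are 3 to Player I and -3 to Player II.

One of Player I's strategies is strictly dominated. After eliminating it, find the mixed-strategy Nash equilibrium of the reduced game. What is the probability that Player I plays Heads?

Player I's strategy Edge is strictly dominated by Tails: -1 > -3 and 4 > 3. Eliminate Edge.
Set Player II's expected payoff from Heads equal to that from Tails:
  Player II's payoff to Heads: p·0 + (1−p)·0 = 0
  Player II's payoff to Tails: p·2 + (1−p)·(-4) = 6p - 4
  0 = 6p - 4  ⇒  -6p = -4  ⇒  p = 2/3.

p = 2/3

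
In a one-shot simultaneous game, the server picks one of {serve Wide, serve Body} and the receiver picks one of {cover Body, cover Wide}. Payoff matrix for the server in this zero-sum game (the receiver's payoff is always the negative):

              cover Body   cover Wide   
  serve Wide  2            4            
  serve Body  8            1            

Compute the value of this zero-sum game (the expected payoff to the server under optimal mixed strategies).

v = 10/3

The server's indifference between serve Wide and serve Body determines the receiver's mixing probability q:
  the server's payoff to serve Wide: q·2 + (1−q)·4 = -2q + 4
  the server's payoff to serve Body: q·8 + (1−q)·1 = 7q + 1
  -2q + 4 = 7q + 1  ⇒  -9q = -3  ⇒  q = 1/3.
The value is the server's expected payoff against this mix (using serve Wide): (1/3)·2 + (2/3)·4 = 10/3.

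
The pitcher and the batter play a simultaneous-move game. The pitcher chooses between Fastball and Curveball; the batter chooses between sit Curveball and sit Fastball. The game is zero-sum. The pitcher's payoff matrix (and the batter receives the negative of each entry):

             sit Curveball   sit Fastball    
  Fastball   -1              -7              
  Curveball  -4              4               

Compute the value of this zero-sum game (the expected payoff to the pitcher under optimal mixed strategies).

In a mixed equilibrium the pitcher is indifferent between Fastball and Curveball; this condition fixes q.
  the pitcher's payoff from Fastball: q·(-1) + (1−q)·(-7) = 6q - 7
  the pitcher's payoff from Curveball: q·(-4) + (1−q)·4 = -8q + 4
  6q - 7 = -8q + 4  ⇒  14q = 11  ⇒  q = 11/14.
The value is the pitcher's expected payoff against this mix (using Fastball): (11/14)·(-1) + (3/14)·(-7) = -16/7.

v = -16/7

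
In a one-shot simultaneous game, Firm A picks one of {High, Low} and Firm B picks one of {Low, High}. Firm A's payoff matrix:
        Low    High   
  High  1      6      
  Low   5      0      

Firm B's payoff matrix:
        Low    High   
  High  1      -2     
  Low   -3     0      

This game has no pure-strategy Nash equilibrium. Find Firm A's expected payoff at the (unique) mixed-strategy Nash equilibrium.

For Firm A to be willing to mix, Firm A must be indifferent between High and Low, which pins down Firm B's mix.
  Firm A's payoff to High: q·1 + (1−q)·6 = -5q + 6
  Firm A's payoff to Low: q·5 + (1−q)·0 = 5q
  -5q + 6 = 5q  ⇒  -10q = -6  ⇒  q = 3/5.
At equilibrium Firm A is indifferent across rows, so Firm A's payoff equals the payoff from High: (3/5)·1 + (2/5)·6 = 3.

3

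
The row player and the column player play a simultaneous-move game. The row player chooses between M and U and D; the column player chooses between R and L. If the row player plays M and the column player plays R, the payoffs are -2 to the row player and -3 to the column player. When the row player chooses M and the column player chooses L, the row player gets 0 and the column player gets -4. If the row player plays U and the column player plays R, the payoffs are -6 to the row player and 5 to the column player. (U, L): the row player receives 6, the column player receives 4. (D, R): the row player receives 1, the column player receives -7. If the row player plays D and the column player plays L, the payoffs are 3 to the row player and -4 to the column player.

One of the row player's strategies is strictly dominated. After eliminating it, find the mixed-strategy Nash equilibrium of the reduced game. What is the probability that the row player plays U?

The row player's strategy M is strictly dominated by D: 1 > -2 and 3 > 0. Eliminate M.
The column player's indifference between R and L determines the row player's mixing probability p:
  the column player's payoff to R: p·5 + (1−p)·(-7) = 12p - 7
  the column player's payoff to L: p·4 + (1−p)·(-4) = 8p - 4
  12p - 7 = 8p - 4  ⇒  4p = 3  ⇒  p = 3/4.

p = 3/4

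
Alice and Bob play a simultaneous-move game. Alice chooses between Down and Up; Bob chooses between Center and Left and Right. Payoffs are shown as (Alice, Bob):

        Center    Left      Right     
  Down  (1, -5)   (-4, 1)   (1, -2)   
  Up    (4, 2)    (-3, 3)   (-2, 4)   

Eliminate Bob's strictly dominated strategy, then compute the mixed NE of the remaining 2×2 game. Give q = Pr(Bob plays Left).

q = 3/4

Bob's strategy Center is strictly dominated by Right: -2 > -5 and 4 > 2. Eliminate Center.
Alice's indifference between Down and Up determines Bob's mixing probability q:
  Alice's payoff from Down: q·(-4) + (1−q)·1 = -5q + 1
  Alice's payoff from Up: q·(-3) + (1−q)·(-2) = -q - 2
  -5q + 1 = -q - 2  ⇒  -4q = -3  ⇒  q = 3/4.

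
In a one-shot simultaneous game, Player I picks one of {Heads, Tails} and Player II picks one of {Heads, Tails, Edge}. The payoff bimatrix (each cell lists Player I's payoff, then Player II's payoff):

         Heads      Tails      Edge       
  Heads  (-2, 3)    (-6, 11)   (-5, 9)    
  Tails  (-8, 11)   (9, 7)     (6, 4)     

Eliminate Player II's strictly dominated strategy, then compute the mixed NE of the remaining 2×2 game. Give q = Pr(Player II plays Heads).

Player II's strategy Edge is strictly dominated by Tails: 11 > 9 and 7 > 4. Eliminate Edge.
In a mixed equilibrium Player I is indifferent between Heads and Tails; this condition fixes q.
  Player I's payoff from Heads: q·(-2) + (1−q)·(-6) = 4q - 6
  Player I's payoff from Tails: q·(-8) + (1−q)·9 = -17q + 9
  4q - 6 = -17q + 9  ⇒  21q = 15  ⇒  q = 5/7.

q = 5/7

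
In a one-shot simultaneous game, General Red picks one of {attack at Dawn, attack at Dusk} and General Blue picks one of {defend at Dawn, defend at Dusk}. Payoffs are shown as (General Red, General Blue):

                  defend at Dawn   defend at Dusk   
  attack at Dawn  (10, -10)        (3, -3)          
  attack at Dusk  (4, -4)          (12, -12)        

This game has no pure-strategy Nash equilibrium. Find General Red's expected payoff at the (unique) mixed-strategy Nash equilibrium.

36/5

Set General Red's expected payoff from attack at Dawn equal to that from attack at Dusk:
  General Red's payoff to attack at Dawn: q·10 + (1−q)·3 = 7q + 3
  General Red's payoff to attack at Dusk: q·4 + (1−q)·12 = -8q + 12
  7q + 3 = -8q + 12  ⇒  15q = 9  ⇒  q = 3/5.
At equilibrium General Red is indifferent across rows, so General Red's payoff equals the payoff from attack at Dawn: (3/5)·10 + (2/5)·3 = 36/5.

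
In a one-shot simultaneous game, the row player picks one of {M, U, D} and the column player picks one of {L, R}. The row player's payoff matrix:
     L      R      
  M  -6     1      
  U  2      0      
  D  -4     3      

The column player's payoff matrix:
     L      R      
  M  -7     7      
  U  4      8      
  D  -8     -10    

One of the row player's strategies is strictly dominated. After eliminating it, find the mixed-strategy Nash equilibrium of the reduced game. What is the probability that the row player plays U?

p = 1/3

The row player's strategy M is strictly dominated by D: -4 > -6 and 3 > 1. Eliminate M.
In a mixed equilibrium the column player is indifferent between L and R; this condition fixes p.
  the column player's expected payoff from L: p·4 + (1−p)·(-8) = 12p - 8
  the column player's expected payoff from R: p·8 + (1−p)·(-10) = 18p - 10
  12p - 8 = 18p - 10  ⇒  -6p = -2  ⇒  p = 1/3.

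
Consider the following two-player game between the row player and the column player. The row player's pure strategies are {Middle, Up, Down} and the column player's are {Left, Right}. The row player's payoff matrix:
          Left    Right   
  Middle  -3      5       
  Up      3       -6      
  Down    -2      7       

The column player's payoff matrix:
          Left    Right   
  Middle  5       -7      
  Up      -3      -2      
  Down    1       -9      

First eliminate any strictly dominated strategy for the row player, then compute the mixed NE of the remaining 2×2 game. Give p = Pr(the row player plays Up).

The row player's strategy Middle is strictly dominated by Down: -2 > -3 and 7 > 5. Eliminate Middle.
The column player's indifference between Left and Right determines the row player's mixing probability p:
  the column player's payoff from Left: p·(-3) + (1−p)·1 = -4p + 1
  the column player's payoff from Right: p·(-2) + (1−p)·(-9) = 7p - 9
  -4p + 1 = 7p - 9  ⇒  -11p = -10  ⇒  p = 10/11.

p = 10/11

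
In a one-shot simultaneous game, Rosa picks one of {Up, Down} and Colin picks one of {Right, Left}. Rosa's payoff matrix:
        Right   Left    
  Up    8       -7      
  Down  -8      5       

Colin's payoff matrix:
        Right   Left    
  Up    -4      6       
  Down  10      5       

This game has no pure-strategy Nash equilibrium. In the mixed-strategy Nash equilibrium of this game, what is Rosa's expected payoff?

-4/7

In a mixed equilibrium Rosa is indifferent between Up and Down; this condition fixes q.
  Rosa's payoff from Up: q·8 + (1−q)·(-7) = 15q - 7
  Rosa's payoff from Down: q·(-8) + (1−q)·5 = -13q + 5
  15q - 7 = -13q + 5  ⇒  28q = 12  ⇒  q = 3/7.
At equilibrium Rosa is indifferent across rows, so Rosa's payoff equals the payoff from Up: (3/7)·8 + (4/7)·(-7) = -4/7.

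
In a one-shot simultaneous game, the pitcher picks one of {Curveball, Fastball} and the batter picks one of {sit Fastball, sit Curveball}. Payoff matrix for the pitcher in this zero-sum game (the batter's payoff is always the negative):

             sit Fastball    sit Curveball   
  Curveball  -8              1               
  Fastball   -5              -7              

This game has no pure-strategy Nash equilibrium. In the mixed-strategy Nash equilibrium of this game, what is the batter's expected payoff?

61/11

Set the batter's expected payoff from sit Fastball equal to that from sit Curveball:
  the batter's payoff to sit Fastball: p·8 + (1−p)·5 = 3p + 5
  the batter's payoff to sit Curveball: p·(-1) + (1−p)·7 = -8p + 7
  3p + 5 = -8p + 7  ⇒  11p = 2  ⇒  p = 2/11.
At equilibrium the batter is indifferent across columns, so the batter's payoff equals the payoff from sit Fastball: (2/11)·8 + (9/11)·5 = 61/11.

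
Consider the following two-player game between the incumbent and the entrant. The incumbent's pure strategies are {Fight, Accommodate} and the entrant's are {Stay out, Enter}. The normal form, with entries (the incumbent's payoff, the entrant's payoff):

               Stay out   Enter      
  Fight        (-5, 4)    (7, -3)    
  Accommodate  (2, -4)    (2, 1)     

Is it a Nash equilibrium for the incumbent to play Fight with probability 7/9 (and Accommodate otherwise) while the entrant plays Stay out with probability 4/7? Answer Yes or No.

No

Given the incumbent's mix p = 7/9, the entrant's payoff from Stay out is 20/9 but from Enter is -19/9. The entrant strictly prefers Stay out, so the entrant would not mix.
So the proposed profile is not a Nash equilibrium.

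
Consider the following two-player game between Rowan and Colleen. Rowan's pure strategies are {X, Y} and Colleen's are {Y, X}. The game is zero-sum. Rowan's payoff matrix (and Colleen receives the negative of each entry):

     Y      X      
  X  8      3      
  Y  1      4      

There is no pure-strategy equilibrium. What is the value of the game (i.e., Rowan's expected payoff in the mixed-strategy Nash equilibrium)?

v = 29/8

For Rowan to be willing to mix, Rowan must be indifferent between X and Y, which pins down Colleen's mix.
  Rowan's payoff from X: q·8 + (1−q)·3 = 5q + 3
  Rowan's payoff from Y: q·1 + (1−q)·4 = -3q + 4
  5q + 3 = -3q + 4  ⇒  8q = 1  ⇒  q = 1/8.
The value is Rowan's expected payoff against this mix (using X): (1/8)·8 + (7/8)·3 = 29/8.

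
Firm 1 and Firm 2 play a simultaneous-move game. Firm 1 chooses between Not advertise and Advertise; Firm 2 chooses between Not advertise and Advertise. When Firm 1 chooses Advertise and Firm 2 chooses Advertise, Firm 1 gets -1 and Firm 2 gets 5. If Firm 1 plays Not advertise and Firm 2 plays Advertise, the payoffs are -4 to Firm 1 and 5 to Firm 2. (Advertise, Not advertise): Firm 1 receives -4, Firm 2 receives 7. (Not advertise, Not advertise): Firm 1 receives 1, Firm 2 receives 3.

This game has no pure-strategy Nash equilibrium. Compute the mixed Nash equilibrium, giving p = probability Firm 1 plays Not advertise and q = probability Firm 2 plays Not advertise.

For Firm 2 to be willing to mix, Firm 2 must be indifferent between Not advertise and Advertise, which pins down Firm 1's mix.
  Firm 2's expected payoff from Not advertise: p·3 + (1−p)·7 = -4p + 7
  Firm 2's expected payoff from Advertise: p·5 + (1−p)·5 = 5
  -4p + 7 = 5  ⇒  -4p = -2  ⇒  p = 1/2.
For Firm 1 to be willing to mix, Firm 1 must be indifferent between Not advertise and Advertise, which pins down Firm 2's mix.
  Firm 1's expected payoff from Not advertise: q·1 + (1−q)·(-4) = 5q - 4
  Firm 1's expected payoff from Advertise: q·(-4) + (1−q)·(-1) = -3q - 1
  5q - 4 = -3q - 1  ⇒  8q = 3  ⇒  q = 3/8.

p = 1/2, q = 3/8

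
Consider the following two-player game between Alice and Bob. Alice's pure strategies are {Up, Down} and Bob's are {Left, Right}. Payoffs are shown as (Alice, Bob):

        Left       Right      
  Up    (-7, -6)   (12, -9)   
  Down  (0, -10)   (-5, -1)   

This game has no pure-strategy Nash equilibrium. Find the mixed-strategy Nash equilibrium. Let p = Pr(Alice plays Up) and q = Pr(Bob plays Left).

Bob's indifference between Left and Right determines Alice's mixing probability p:
  Bob's payoff from Left: p·(-6) + (1−p)·(-10) = 4p - 10
  Bob's payoff from Right: p·(-9) + (1−p)·(-1) = -8p - 1
  4p - 10 = -8p - 1  ⇒  12p = 9  ⇒  p = 3/4.
Bob's mix must leave Alice indifferent between Up and Down.
  Alice's payoff to Up: q·(-7) + (1−q)·12 = -19q + 12
  Alice's payoff to Down: q·0 + (1−q)·(-5) = 5q - 5
  -19q + 12 = 5q - 5  ⇒  -24q = -17  ⇒  q = 17/24.

p = 3/4, q = 17/24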